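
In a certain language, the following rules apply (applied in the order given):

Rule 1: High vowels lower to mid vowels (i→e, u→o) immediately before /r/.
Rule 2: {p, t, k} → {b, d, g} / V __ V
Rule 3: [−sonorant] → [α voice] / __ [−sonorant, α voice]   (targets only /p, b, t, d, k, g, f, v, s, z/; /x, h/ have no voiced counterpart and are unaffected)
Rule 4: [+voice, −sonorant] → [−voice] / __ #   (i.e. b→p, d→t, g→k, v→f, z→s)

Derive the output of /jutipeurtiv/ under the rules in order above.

judibeortif

Rule 1 (pre-rhotic lowering): /u/ is a high vowel immediately before /r/, so it lowers to [o]. /jutipeurtiv/ → jutipeortiv.
Rule 2 (intervocalic voicing): /t/ is a voiceless stop between vowels /u/ and /i/, so it voices to [d]. /p/ is a voiceless stop between vowels /i/ and /e/, so it voices to [b]. /jutipeortiv/ → judibeortiv.
Rule 3 (regressive voicing assimilation): no segment meets the environment; /judibeortiv/ is unchanged.
Rule 4 (final devoicing): /v/ is a voiced obstruent in word-final position, so it devoices to [f]. /judibeortiv/ → judibeortif.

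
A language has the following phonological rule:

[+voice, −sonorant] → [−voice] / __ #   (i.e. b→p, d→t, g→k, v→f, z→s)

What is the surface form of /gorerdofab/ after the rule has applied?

Scanning /gorerdofab/: /g/ at position 1 is not in the conditioning environment; /d/ at position 6 is not in the conditioning environment; /b/ is a voiced obstruent in word-final position, so it devoices to [p].
Result: [gorerdofap].

gorerdofap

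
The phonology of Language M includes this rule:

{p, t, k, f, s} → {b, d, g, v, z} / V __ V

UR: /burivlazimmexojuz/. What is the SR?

burivlazimmexojuz

No segment of /burivlazimmexojuz/ meets the structural description of the rule, so the form surfaces unchanged.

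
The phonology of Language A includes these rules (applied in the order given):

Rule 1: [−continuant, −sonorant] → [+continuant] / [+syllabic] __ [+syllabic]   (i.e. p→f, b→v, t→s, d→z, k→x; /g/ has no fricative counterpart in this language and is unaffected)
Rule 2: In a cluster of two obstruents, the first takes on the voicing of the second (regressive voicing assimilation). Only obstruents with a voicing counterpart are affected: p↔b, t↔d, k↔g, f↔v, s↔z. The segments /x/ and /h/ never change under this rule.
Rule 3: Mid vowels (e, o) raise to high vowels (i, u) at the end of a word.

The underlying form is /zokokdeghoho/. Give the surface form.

zoxogdekhohu

Rule 1 (intervocalic spirantization): /k/ is a stop between vowels /o/ and /o/, so it spirantizes to the fricative [x]. /zokokdeghoho/ → zoxokdeghoho.
Rule 2 (regressive voicing assimilation): /k/ precedes the voiced obstruent /d/, so it voices to [g] by assimilation. /g/ precedes the voiceless obstruent /h/, so it devoices to [k] by assimilation. /zoxokdeghoho/ → zoxogdekhoho.
Rule 3 (final vowel raising): /o/ is a mid vowel in word-final position, so it raises to [u]. /zoxogdekhoho/ → zoxogdekhohu.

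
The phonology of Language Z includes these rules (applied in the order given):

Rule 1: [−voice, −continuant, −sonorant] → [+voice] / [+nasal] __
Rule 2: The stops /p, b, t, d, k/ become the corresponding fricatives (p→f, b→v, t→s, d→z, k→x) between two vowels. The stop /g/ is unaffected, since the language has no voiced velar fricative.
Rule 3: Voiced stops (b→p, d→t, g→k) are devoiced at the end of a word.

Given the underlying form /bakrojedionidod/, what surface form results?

Rule 1 (post-nasal voicing): no segment meets the environment; /bakrojedionidod/ is unchanged.
Rule 2 (intervocalic spirantization): /d/ is a stop between vowels /e/ and /i/, so it spirantizes to the fricative [z]. /d/ is a stop between vowels /i/ and /o/, so it spirantizes to the fricative [z]. /bakrojedionidod/ → bakrojezionizod.
Rule 3 (final devoicing): /d/ is a voiced stop in word-final position, so it devoices to [t]. /bakrojezionizod/ → bakrojezionizot.

bakrojezionizot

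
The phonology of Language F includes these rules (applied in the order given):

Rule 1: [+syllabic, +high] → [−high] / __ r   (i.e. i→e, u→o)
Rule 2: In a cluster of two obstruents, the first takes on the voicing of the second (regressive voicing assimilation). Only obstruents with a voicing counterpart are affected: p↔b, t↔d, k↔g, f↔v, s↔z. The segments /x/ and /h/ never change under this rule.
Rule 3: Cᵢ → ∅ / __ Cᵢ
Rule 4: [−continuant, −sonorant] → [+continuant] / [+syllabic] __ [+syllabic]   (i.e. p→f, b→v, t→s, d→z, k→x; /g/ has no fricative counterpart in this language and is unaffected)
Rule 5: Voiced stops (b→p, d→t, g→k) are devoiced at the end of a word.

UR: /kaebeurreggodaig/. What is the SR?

Rule 1 (pre-rhotic lowering): /u/ is a high vowel immediately before /r/, so it lowers to [o]. /kaebeurreggodaig/ → kaebeorreggodaig.
Rule 2 (regressive voicing assimilation): no segment meets the environment; /kaebeorreggodaig/ is unchanged.
Rule 3 (degemination): /rr/ is a geminate; the first /r/ deletes. /gg/ is a geminate; the first /g/ deletes. /kaebeorreggodaig/ → kaebeoregodaig.
Rule 4 (intervocalic spirantization): /b/ is a stop between vowels /e/ and /e/, so it spirantizes to the fricative [v]. /d/ is a stop between vowels /o/ and /a/, so it spirantizes to the fricative [z]. /kaebeoregodaig/ → kaeveoregozaig.
Rule 5 (final devoicing): /g/ is a voiced stop in word-final position, so it devoices to [k]. /kaeveoregozaig/ → kaeveoregozaik.

kaeveoregozaik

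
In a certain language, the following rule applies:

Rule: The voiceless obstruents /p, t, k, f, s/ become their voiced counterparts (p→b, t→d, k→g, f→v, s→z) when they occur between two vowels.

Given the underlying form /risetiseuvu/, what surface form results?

rizedizeuvu

/s/ is a voiceless obstruent between vowels /i/ and /e/, so it voices to [z].
/t/ is a voiceless obstruent between vowels /e/ and /i/, so it voices to [d].
/s/ is a voiceless obstruent between vowels /i/ and /e/, so it voices to [z].
Surface form: [rizedizeuvu].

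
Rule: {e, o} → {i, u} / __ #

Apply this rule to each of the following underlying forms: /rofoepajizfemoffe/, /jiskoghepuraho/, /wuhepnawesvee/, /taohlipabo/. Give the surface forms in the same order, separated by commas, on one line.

/rofoepajizfemoffe/: /e/ is a mid vowel in word-final position, so it raises to [i]. → [rofoepajizfemoffi].
/jiskoghepuraho/: /o/ is a mid vowel in word-final position, so it raises to [u]. → [jiskoghepurahu].
/wuhepnawesvee/: /e/ is a mid vowel in word-final position, so it raises to [i]. → [wuhepnawesvei].
/taohlipabo/: /o/ is a mid vowel in word-final position, so it raises to [u]. → [taohlipabu].

rofoepajizfemoffi, jiskoghepurahu, wuhepnawesvei, taohlipabu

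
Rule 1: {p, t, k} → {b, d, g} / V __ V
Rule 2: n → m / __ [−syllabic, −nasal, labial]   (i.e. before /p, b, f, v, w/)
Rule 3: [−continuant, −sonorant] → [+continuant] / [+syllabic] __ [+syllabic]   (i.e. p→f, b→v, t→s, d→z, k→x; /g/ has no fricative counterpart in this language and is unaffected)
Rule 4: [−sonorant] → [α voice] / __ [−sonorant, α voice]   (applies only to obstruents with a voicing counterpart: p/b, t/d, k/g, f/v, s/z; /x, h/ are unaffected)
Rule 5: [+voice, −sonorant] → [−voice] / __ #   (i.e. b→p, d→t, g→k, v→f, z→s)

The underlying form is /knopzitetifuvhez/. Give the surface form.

knobzizezifufhes

Rule 1 (intervocalic voicing): /t/ is a voiceless stop between vowels /i/ and /e/, so it voices to [d]. /t/ is a voiceless stop between vowels /e/ and /i/, so it voices to [d]. /knopzitetifuvhez/ → knopzidedifuvhez.
Rule 2 (nasal place assimilation): no segment meets the environment; /knopzidedifuvhez/ is unchanged.
Rule 3 (intervocalic spirantization): /d/ is a stop between vowels /i/ and /e/, so it spirantizes to the fricative [z]. /d/ is a stop between vowels /e/ and /i/, so it spirantizes to the fricative [z]. /knopzidedifuvhez/ → knopzizezifuvhez.
Rule 4 (regressive voicing assimilation): /p/ precedes the voiced obstruent /z/, so it voices to [b] by assimilation. /v/ precedes the voiceless obstruent /h/, so it devoices to [f] by assimilation. /knopzizezifuvhez/ → knobzizezifufhez.
Rule 5 (final devoicing): /z/ is a voiced obstruent in word-final position, so it devoices to [s]. /knobzizezifufhez/ → knobzizezifufhes.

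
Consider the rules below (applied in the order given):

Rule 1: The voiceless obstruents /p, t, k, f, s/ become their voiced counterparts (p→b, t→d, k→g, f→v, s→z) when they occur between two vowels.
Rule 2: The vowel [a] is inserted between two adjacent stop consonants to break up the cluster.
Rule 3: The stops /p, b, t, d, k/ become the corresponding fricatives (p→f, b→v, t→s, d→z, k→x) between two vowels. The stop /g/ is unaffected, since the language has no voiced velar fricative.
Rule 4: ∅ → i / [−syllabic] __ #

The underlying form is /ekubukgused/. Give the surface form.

Rule 1 (intervocalic voicing): /k/ is a voiceless obstruent between vowels /e/ and /u/, so it voices to [g]. /s/ is a voiceless obstruent between vowels /u/ and /e/, so it voices to [z]. /ekubukgused/ → egubukguzed.
Rule 2 (stop-cluster a-epenthesis): /k/ and /g/ form a stop–stop cluster, so [a] is inserted between them. /egubukguzed/ → egubukaguzed.
Rule 3 (intervocalic spirantization): /b/ is a stop between vowels /u/ and /u/, so it spirantizes to the fricative [v]. /k/ is a stop between vowels /u/ and /a/, so it spirantizes to the fricative [x]. /egubukaguzed/ → eguvuxaguzed.
Rule 4 (final i-epenthesis): the form ends in the consonant /d/, so [i] is inserted word-finally. /eguvuxaguzed/ → eguvuxaguzedi.

eguvuxaguzedi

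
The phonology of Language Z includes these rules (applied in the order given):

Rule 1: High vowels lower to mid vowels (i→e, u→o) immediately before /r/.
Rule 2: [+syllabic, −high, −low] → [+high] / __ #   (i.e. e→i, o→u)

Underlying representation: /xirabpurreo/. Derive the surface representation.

xerabporreu

Rule 1 (pre-rhotic lowering): /i/ is a high vowel immediately before /r/, so it lowers to [e]. /u/ is a high vowel immediately before /r/, so it lowers to [o]. /xirabpurreo/ → xerabporreo.
Rule 2 (final vowel raising): /o/ is a mid vowel in word-final position, so it raises to [u]. /xerabporreo/ → xerabporreu.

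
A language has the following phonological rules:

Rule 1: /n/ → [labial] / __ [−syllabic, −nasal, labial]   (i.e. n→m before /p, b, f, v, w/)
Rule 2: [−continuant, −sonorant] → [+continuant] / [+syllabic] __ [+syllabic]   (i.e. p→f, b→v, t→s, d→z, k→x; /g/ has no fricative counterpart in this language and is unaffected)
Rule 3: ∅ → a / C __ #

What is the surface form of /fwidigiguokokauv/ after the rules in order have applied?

Rule 1 (nasal place assimilation): no segment meets the environment; /fwidigiguokokauv/ is unchanged.
Rule 2 (intervocalic spirantization): /d/ is a stop between vowels /i/ and /i/, so it spirantizes to the fricative [z]. /k/ is a stop between vowels /o/ and /o/, so it spirantizes to the fricative [x]. /k/ is a stop between vowels /o/ and /a/, so it spirantizes to the fricative [x]. /fwidigiguokokauv/ → fwizigiguoxoxauv.
Rule 3 (final a-epenthesis): the form ends in the consonant /v/, so [a] is inserted word-finally. /fwizigiguoxoxauv/ → fwizigiguoxoxauva.

fwizigiguoxoxauva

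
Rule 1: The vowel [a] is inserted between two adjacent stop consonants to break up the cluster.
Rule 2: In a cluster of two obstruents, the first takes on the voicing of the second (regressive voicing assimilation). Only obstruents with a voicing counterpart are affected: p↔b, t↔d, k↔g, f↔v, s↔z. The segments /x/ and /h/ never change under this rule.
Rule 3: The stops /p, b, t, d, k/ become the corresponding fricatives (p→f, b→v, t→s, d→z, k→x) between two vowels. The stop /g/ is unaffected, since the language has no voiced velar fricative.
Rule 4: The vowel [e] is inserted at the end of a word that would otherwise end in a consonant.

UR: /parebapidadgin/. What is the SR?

Rule 1 (stop-cluster a-epenthesis): /d/ and /g/ form a stop–stop cluster, so [a] is inserted between them. /parebapidadgin/ → parebapidadagin.
Rule 2 (regressive voicing assimilation): no segment meets the environment; /parebapidadagin/ is unchanged.
Rule 3 (intervocalic spirantization): /b/ is a stop between vowels /e/ and /a/, so it spirantizes to the fricative [v]. /p/ is a stop between vowels /a/ and /i/, so it spirantizes to the fricative [f]. /d/ is a stop between vowels /i/ and /a/, so it spirantizes to the fricative [z]. /d/ is a stop between vowels /a/ and /a/, so it spirantizes to the fricative [z]. /parebapidadagin/ → parevafizazagin.
Rule 4 (final e-epenthesis): the form ends in the consonant /n/, so [e] is inserted word-finally. /parevafizazagin/ → parevafizazagine.

parevafizazagine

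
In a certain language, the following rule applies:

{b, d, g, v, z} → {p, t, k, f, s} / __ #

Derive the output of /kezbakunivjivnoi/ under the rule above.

kezbakunivjivnoi

No segment of /kezbakunivjivnoi/ meets the structural description of the rule, so the form surfaces unchanged.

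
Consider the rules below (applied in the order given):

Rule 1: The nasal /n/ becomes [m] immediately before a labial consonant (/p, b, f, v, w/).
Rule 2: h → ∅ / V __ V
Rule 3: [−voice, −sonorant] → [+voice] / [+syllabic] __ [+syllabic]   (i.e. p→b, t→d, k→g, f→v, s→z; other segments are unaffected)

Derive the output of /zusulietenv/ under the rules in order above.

zuzuliedemv

Rule 1 (nasal place assimilation): /n/ precedes the labial consonant /v/, so it assimilates in place to [m]. /zusulietenv/ → zusulietemv.
Rule 2 (intervocalic h-deletion): no segment meets the environment; /zusulietemv/ is unchanged.
Rule 3 (intervocalic voicing): /s/ is a voiceless obstruent between vowels /u/ and /u/, so it voices to [z]. /t/ is a voiceless obstruent between vowels /e/ and /e/, so it voices to [d]. /zusulietemv/ → zuzuliedemv.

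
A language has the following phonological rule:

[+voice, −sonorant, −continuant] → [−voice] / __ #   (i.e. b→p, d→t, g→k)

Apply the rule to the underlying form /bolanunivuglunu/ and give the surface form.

No segment of /bolanunivuglunu/ meets the structural description of the rule, so the form surfaces unchanged.

bolanunivuglunu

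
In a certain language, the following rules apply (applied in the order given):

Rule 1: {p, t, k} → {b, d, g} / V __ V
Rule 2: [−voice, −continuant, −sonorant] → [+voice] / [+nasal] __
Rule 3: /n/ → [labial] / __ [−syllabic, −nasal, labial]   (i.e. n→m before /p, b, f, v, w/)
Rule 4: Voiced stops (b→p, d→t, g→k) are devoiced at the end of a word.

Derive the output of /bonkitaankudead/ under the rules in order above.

Rule 1 (intervocalic voicing): /t/ is a voiceless stop between vowels /i/ and /a/, so it voices to [d]. /bonkitaankudead/ → bonkidaankudead.
Rule 2 (post-nasal voicing): /k/ is a voiceless stop immediately after the nasal /n/, so it voices to [g]. /k/ is a voiceless stop immediately after the nasal /n/, so it voices to [g]. /bonkidaankudead/ → bongidaangudead.
Rule 3 (nasal place assimilation): no segment meets the environment; /bongidaangudead/ is unchanged.
Rule 4 (final devoicing): /d/ is a voiced stop in word-final position, so it devoices to [t]. /bongidaangudead/ → bongidaangudeat.

bongidaangudeat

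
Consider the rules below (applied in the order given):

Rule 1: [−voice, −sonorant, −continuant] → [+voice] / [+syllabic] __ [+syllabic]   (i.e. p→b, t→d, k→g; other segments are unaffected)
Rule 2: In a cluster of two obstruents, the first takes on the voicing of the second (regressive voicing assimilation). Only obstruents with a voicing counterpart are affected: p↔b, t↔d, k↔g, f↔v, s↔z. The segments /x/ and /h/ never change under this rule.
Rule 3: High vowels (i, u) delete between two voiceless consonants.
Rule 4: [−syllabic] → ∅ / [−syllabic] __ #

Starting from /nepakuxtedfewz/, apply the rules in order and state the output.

nebaguxtetfew

Rule 1 (intervocalic voicing): /p/ is a voiceless stop between vowels /e/ and /a/, so it voices to [b]. /k/ is a voiceless stop between vowels /a/ and /u/, so it voices to [g]. /nepakuxtedfewz/ → nebaguxtedfewz.
Rule 2 (regressive voicing assimilation): /d/ precedes the voiceless obstruent /f/, so it devoices to [t] by assimilation. /nebaguxtedfewz/ → nebaguxtetfewz.
Rule 3 (high vowel syncope): no segment meets the environment; /nebaguxtetfewz/ is unchanged.
Rule 4 (final cluster simplification): /z/ is the second consonant of a word-final cluster /wz/, so it deletes. /nebaguxtetfewz/ → nebaguxtetfew.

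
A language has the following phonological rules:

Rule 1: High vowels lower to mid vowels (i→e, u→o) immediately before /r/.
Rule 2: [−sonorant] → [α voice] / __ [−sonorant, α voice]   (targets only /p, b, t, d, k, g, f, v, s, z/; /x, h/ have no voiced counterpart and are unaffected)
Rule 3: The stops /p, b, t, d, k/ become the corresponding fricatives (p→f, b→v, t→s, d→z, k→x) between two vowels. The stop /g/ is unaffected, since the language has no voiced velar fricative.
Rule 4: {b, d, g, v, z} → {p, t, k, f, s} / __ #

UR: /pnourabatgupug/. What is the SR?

pnooravadgufuk

Rule 1 (pre-rhotic lowering): /u/ is a high vowel immediately before /r/, so it lowers to [o]. /pnourabatgupug/ → pnoorabatgupug.
Rule 2 (regressive voicing assimilation): /t/ precedes the voiced obstruent /g/, so it voices to [d] by assimilation. /pnoorabatgupug/ → pnoorabadgupug.
Rule 3 (intervocalic spirantization): /b/ is a stop between vowels /a/ and /a/, so it spirantizes to the fricative [v]. /p/ is a stop between vowels /u/ and /u/, so it spirantizes to the fricative [f]. /pnoorabadgupug/ → pnooravadgufug.
Rule 4 (final devoicing): /g/ is a voiced obstruent in word-final position, so it devoices to [k]. /pnooravadgufug/ → pnooravadgufuk.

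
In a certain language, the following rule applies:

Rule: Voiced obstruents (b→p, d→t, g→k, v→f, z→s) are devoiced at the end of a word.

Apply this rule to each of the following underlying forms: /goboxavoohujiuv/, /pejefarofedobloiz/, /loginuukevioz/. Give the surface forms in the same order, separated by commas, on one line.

goboxavoohujiuf, pejefarofedoblois, loginuukevios

/goboxavoohujiuv/: /v/ is a voiced obstruent in word-final position, so it devoices to [f]. → [goboxavoohujiuf].
/pejefarofedobloiz/: /z/ is a voiced obstruent in word-final position, so it devoices to [s]. → [pejefarofedoblois].
/loginuukevioz/: /z/ is a voiced obstruent in word-final position, so it devoices to [s]. → [loginuukevios].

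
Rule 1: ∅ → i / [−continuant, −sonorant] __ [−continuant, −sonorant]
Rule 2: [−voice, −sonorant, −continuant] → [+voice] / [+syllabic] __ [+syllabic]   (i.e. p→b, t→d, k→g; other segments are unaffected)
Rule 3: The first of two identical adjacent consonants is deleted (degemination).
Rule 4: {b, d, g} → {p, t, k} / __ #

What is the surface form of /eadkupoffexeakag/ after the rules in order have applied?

eadigubofexeagak

Rule 1 (stop-cluster i-epenthesis): /d/ and /k/ form a stop–stop cluster, so [i] is inserted between them. /eadkupoffexeakag/ → eadikupoffexeakag.
Rule 2 (intervocalic voicing): /k/ is a voiceless stop between vowels /i/ and /u/, so it voices to [g]. /p/ is a voiceless stop between vowels /u/ and /o/, so it voices to [b]. /k/ is a voiceless stop between vowels /a/ and /a/, so it voices to [g]. /eadikupoffexeakag/ → eadiguboffexeagag.
Rule 3 (degemination): /ff/ is a geminate; the first /f/ deletes. /eadiguboffexeagag/ → eadigubofexeagag.
Rule 4 (final devoicing): /g/ is a voiced stop in word-final position, so it devoices to [k]. /eadigubofexeagag/ → eadigubofexeagak.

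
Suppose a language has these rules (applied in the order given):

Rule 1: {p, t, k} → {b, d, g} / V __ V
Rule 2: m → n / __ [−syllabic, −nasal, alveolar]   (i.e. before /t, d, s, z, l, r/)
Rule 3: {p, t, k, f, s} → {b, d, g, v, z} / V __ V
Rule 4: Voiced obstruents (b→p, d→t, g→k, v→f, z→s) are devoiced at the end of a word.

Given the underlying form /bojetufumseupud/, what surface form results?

bojeduvunseubut

Rule 1 (intervocalic voicing): /t/ is a voiceless stop between vowels /e/ and /u/, so it voices to [d]. /p/ is a voiceless stop between vowels /u/ and /u/, so it voices to [b]. /bojetufumseupud/ → bojedufumseubud.
Rule 2 (nasal place assimilation): /m/ precedes the alveolar consonant /s/, so it assimilates in place to [n]. /bojedufumseubud/ → bojedufunseubud.
Rule 3 (intervocalic voicing): /f/ is a voiceless obstruent between vowels /u/ and /u/, so it voices to [v]. /bojedufunseubud/ → bojeduvunseubud.
Rule 4 (final devoicing): /d/ is a voiced obstruent in word-final position, so it devoices to [t]. /bojeduvunseubud/ → bojeduvunseubut.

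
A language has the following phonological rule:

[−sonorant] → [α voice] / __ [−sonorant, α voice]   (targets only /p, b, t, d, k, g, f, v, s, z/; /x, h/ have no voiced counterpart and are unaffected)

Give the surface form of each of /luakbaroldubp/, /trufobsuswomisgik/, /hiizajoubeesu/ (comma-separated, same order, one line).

/luakbaroldubp/: /k/ precedes the voiced obstruent /b/, so it voices to [g] by assimilation. /b/ precedes the voiceless obstruent /p/, so it devoices to [p] by assimilation. → [luagbaroldupp].
/trufobsuswomisgik/: /b/ precedes the voiceless obstruent /s/, so it devoices to [p] by assimilation. /s/ precedes the voiced obstruent /g/, so it voices to [z] by assimilation. → [trufopsuswomizgik].
/hiizajoubeesu/: the rule's environment is not met; surfaces unchanged as [hiizajoubeesu].

luagbaroldupp, trufopsuswomizgik, hiizajoubeesu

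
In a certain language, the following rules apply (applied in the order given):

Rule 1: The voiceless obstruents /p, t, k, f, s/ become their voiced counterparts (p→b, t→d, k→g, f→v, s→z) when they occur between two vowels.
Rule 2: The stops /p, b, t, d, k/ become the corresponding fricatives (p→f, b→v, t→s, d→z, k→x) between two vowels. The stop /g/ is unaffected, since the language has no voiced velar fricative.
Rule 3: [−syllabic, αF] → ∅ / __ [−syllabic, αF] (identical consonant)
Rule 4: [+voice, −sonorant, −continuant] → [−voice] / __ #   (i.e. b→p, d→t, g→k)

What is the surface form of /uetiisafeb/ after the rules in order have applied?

ueziizavep

Rule 1 (intervocalic voicing): /t/ is a voiceless obstruent between vowels /e/ and /i/, so it voices to [d]. /s/ is a voiceless obstruent between vowels /i/ and /a/, so it voices to [z]. /f/ is a voiceless obstruent between vowels /a/ and /e/, so it voices to [v]. /uetiisafeb/ → uediizaveb.
Rule 2 (intervocalic spirantization): /d/ is a stop between vowels /e/ and /i/, so it spirantizes to the fricative [z]. /uediizaveb/ → ueziizaveb.
Rule 3 (degemination): no segment meets the environment; /ueziizaveb/ is unchanged.
Rule 4 (final devoicing): /b/ is a voiced stop in word-final position, so it devoices to [p]. /ueziizaveb/ → ueziizavep.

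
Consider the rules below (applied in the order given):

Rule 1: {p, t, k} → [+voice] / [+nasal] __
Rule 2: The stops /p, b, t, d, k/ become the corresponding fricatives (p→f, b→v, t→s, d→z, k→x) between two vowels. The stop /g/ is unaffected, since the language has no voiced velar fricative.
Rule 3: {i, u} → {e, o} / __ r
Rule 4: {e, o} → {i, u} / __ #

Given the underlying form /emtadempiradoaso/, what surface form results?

emdazemberazoasu

Rule 1 (post-nasal voicing): /t/ is a voiceless stop immediately after the nasal /m/, so it voices to [d]. /p/ is a voiceless stop immediately after the nasal /m/, so it voices to [b]. /emtadempiradoaso/ → emdadembiradoaso.
Rule 2 (intervocalic spirantization): /d/ is a stop between vowels /a/ and /e/, so it spirantizes to the fricative [z]. /d/ is a stop between vowels /a/ and /o/, so it spirantizes to the fricative [z]. /emdadembiradoaso/ → emdazembirazoaso.
Rule 3 (pre-rhotic lowering): /i/ is a high vowel immediately before /r/, so it lowers to [e]. /emdazembirazoaso/ → emdazemberazoaso.
Rule 4 (final vowel raising): /o/ is a mid vowel in word-final position, so it raises to [u]. /emdazemberazoaso/ → emdazemberazoasu.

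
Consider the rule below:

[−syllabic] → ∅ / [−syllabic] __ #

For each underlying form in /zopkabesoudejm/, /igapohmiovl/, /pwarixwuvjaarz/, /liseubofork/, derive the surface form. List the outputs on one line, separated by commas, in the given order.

zopkabesoudej, igapohmiov, pwarixwuvjaar, liseubofor

/zopkabesoudejm/: /m/ is the second consonant of a word-final cluster /jm/, so it deletes. → [zopkabesoudej].
/igapohmiovl/: /l/ is the second consonant of a word-final cluster /vl/, so it deletes. → [igapohmiov].
/pwarixwuvjaarz/: /z/ is the second consonant of a word-final cluster /rz/, so it deletes. → [pwarixwuvjaar].
/liseubofork/: /k/ is the second consonant of a word-final cluster /rk/, so it deletes. → [liseubofor].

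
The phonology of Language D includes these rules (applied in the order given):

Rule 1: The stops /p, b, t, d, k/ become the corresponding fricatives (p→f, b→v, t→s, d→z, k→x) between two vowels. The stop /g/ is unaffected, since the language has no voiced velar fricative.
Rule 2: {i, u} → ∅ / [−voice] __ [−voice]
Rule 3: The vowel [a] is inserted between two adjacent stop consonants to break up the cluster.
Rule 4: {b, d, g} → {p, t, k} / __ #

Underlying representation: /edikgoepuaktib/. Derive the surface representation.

Rule 1 (intervocalic spirantization): /d/ is a stop between vowels /e/ and /i/, so it spirantizes to the fricative [z]. /p/ is a stop between vowels /e/ and /u/, so it spirantizes to the fricative [f]. /edikgoepuaktib/ → ezikgoefuaktib.
Rule 2 (high vowel syncope): no segment meets the environment; /ezikgoefuaktib/ is unchanged.
Rule 3 (stop-cluster a-epenthesis): /k/ and /g/ form a stop–stop cluster, so [a] is inserted between them. /k/ and /t/ form a stop–stop cluster, so [a] is inserted between them. /ezikgoefuaktib/ → ezikagoefuakatib.
Rule 4 (final devoicing): /b/ is a voiced stop in word-final position, so it devoices to [p]. /ezikagoefuakatib/ → ezikagoefuakatip.

ezikagoefuakatip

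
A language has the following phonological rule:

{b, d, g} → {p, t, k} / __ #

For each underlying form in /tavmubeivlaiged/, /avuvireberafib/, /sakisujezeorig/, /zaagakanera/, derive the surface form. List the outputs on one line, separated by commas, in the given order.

tavmubeivlaiget, avuvireberafip, sakisujezeorik, zaagakanera

/tavmubeivlaiged/: /d/ is a voiced stop in word-final position, so it devoices to [t]. → [tavmubeivlaiget].
/avuvireberafib/: /b/ is a voiced stop in word-final position, so it devoices to [p]. → [avuvireberafip].
/sakisujezeorig/: /g/ is a voiced stop in word-final position, so it devoices to [k]. → [sakisujezeorik].
/zaagakanera/: the rule's environment is not met; surfaces unchanged as [zaagakanera].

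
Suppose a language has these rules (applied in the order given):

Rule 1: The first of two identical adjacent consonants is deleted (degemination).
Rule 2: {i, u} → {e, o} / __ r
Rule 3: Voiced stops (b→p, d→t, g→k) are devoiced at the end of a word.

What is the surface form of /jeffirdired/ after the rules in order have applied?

jeferderet

Rule 1 (degemination): /ff/ is a geminate; the first /f/ deletes. /jeffirdired/ → jefirdired.
Rule 2 (pre-rhotic lowering): /i/ is a high vowel immediately before /r/, so it lowers to [e]. /i/ is a high vowel immediately before /r/, so it lowers to [e]. /jefirdired/ → jeferdered.
Rule 3 (final devoicing): /d/ is a voiced stop in word-final position, so it devoices to [t]. /jeferdered/ → jeferderet.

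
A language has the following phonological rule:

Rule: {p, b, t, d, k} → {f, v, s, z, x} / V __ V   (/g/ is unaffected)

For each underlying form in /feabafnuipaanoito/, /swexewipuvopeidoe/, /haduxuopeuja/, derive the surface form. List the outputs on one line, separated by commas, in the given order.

/feabafnuipaanoito/: /b/ is a stop between vowels /a/ and /a/, so it spirantizes to the fricative [v]. /p/ is a stop between vowels /i/ and /a/, so it spirantizes to the fricative [f]. /t/ is a stop between vowels /i/ and /o/, so it spirantizes to the fricative [s]. → [feavafnuifaanoiso].
/swexewipuvopeidoe/: /p/ is a stop between vowels /i/ and /u/, so it spirantizes to the fricative [f]. /p/ is a stop between vowels /o/ and /e/, so it spirantizes to the fricative [f]. /d/ is a stop between vowels /i/ and /o/, so it spirantizes to the fricative [z]. → [swexewifuvofeizoe].
/haduxuopeuja/: /d/ is a stop between vowels /a/ and /u/, so it spirantizes to the fricative [z]. /p/ is a stop between vowels /o/ and /e/, so it spirantizes to the fricative [f]. → [hazuxuofeuja].

feavafnuifaanoiso, swexewifuvofeizoe, hazuxuofeuja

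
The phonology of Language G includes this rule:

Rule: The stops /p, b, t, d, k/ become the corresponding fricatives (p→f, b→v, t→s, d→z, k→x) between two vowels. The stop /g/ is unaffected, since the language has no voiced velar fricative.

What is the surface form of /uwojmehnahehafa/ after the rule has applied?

uwojmehnahehafa

No segment of /uwojmehnahehafa/ meets the structural description of the rule, so the form surfaces unchanged.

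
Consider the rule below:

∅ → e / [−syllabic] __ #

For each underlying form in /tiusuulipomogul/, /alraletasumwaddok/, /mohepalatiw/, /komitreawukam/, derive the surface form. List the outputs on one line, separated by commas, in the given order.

/tiusuulipomogul/: the form ends in the consonant /l/, so [e] is inserted word-finally. → [tiusuulipomogule].
/alraletasumwaddok/: the form ends in the consonant /k/, so [e] is inserted word-finally. → [alraletasumwaddoke].
/mohepalatiw/: the form ends in the consonant /w/, so [e] is inserted word-finally. → [mohepalatiwe].
/komitreawukam/: the form ends in the consonant /m/, so [e] is inserted word-finally. → [komitreawukame].

tiusuulipomogule, alraletasumwaddoke, mohepalatiwe, komitreawukame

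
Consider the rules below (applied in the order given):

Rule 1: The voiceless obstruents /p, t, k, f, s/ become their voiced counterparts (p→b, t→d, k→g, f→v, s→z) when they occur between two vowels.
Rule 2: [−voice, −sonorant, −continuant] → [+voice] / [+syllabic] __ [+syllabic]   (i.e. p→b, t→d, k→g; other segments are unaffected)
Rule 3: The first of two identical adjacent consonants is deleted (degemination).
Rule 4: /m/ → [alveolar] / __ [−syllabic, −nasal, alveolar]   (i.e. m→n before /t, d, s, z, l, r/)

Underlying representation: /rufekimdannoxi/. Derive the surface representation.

ruvegindanoxi

Rule 1 (intervocalic voicing): /f/ is a voiceless obstruent between vowels /u/ and /e/, so it voices to [v]. /k/ is a voiceless obstruent between vowels /e/ and /i/, so it voices to [g]. /rufekimdannoxi/ → ruvegimdannoxi.
Rule 2 (intervocalic voicing): no segment meets the environment; /ruvegimdannoxi/ is unchanged.
Rule 3 (degemination): /nn/ is a geminate; the first /n/ deletes. /ruvegimdannoxi/ → ruvegimdanoxi.
Rule 4 (nasal place assimilation): /m/ precedes the alveolar consonant /d/, so it assimilates in place to [n]. /ruvegimdanoxi/ → ruvegindanoxi.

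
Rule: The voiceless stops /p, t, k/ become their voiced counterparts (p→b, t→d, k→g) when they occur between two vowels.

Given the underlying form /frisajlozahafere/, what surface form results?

frisajlozahafere

No segment of /frisajlozahafere/ meets the structural description of the rule, so the form surfaces unchanged.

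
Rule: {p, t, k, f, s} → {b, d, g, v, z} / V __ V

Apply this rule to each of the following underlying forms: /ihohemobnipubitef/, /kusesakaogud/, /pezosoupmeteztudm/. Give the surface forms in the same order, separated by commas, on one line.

/ihohemobnipubitef/: /p/ is a voiceless obstruent between vowels /i/ and /u/, so it voices to [b]. /t/ is a voiceless obstruent between vowels /i/ and /e/, so it voices to [d]. → [ihohemobnibubidef].
/kusesakaogud/: /s/ is a voiceless obstruent between vowels /u/ and /e/, so it voices to [z]. /s/ is a voiceless obstruent between vowels /e/ and /a/, so it voices to [z]. /k/ is a voiceless obstruent between vowels /a/ and /a/, so it voices to [g]. → [kuzezagaogud].
/pezosoupmeteztudm/: /s/ is a voiceless obstruent between vowels /o/ and /o/, so it voices to [z]. /t/ is a voiceless obstruent between vowels /e/ and /e/, so it voices to [d]. → [pezozoupmedeztudm].

ihohemobnibubidef, kuzezagaogud, pezozoupmedeztudm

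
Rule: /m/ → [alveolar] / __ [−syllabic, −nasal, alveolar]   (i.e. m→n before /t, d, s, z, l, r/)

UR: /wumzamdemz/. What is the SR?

/m/ precedes the alveolar consonant /z/, so it assimilates in place to [n].
/m/ precedes the alveolar consonant /d/, so it assimilates in place to [n].
/m/ precedes the alveolar consonant /z/, so it assimilates in place to [n].
Surface form: [wunzandenz].

wunzandenz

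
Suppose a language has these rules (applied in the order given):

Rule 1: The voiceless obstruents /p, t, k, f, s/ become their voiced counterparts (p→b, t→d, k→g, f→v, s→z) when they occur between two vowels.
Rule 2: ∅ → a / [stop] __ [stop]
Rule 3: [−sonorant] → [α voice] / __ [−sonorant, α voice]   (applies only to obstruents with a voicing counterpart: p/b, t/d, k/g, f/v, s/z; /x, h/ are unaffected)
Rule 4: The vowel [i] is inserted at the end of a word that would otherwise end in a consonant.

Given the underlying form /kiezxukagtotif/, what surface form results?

kiesxugagatodifi

Rule 1 (intervocalic voicing): /k/ is a voiceless obstruent between vowels /u/ and /a/, so it voices to [g]. /t/ is a voiceless obstruent between vowels /o/ and /i/, so it voices to [d]. /kiezxukagtotif/ → kiezxugagtodif.
Rule 2 (stop-cluster a-epenthesis): /g/ and /t/ form a stop–stop cluster, so [a] is inserted between them. /kiezxugagtodif/ → kiezxugagatodif.
Rule 3 (regressive voicing assimilation): /z/ precedes the voiceless obstruent /x/, so it devoices to [s] by assimilation. /kiezxugagatodif/ → kiesxugagatodif.
Rule 4 (final i-epenthesis): the form ends in the consonant /f/, so [i] is inserted word-finally. /kiesxugagatodif/ → kiesxugagatodifi.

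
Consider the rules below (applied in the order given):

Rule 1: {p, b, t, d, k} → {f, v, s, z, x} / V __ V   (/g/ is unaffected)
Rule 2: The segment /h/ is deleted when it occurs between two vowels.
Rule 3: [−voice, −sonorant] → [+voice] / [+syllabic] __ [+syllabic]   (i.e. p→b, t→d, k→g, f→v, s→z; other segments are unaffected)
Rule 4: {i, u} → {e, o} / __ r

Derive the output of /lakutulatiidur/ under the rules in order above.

Rule 1 (intervocalic spirantization): /k/ is a stop between vowels /a/ and /u/, so it spirantizes to the fricative [x]. /t/ is a stop between vowels /u/ and /u/, so it spirantizes to the fricative [s]. /t/ is a stop between vowels /a/ and /i/, so it spirantizes to the fricative [s]. /d/ is a stop between vowels /i/ and /u/, so it spirantizes to the fricative [z]. /lakutulatiidur/ → laxusulasiizur.
Rule 2 (intervocalic h-deletion): no segment meets the environment; /laxusulasiizur/ is unchanged.
Rule 3 (intervocalic voicing): /s/ is a voiceless obstruent between vowels /u/ and /u/, so it voices to [z]. /s/ is a voiceless obstruent between vowels /a/ and /i/, so it voices to [z]. /laxusulasiizur/ → laxuzulaziizur.
Rule 4 (pre-rhotic lowering): /u/ is a high vowel immediately before /r/, so it lowers to [o]. /laxuzulaziizur/ → laxuzulaziizor.

laxuzulaziizor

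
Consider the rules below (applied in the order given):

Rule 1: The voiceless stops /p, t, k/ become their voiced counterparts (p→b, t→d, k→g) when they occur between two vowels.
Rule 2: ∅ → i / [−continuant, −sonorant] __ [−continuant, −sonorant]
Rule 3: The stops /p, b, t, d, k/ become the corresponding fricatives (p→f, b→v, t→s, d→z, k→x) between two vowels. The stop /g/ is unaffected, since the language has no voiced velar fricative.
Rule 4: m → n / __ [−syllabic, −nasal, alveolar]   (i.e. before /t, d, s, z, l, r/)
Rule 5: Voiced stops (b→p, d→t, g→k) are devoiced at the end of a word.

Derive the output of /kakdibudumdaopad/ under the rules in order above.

kaxizivuzundaovat

Rule 1 (intervocalic voicing): /p/ is a voiceless stop between vowels /o/ and /a/, so it voices to [b]. /kakdibudumdaopad/ → kakdibudumdaobad.
Rule 2 (stop-cluster i-epenthesis): /k/ and /d/ form a stop–stop cluster, so [i] is inserted between them. /kakdibudumdaobad/ → kakidibudumdaobad.
Rule 3 (intervocalic spirantization): /k/ is a stop between vowels /a/ and /i/, so it spirantizes to the fricative [x]. /d/ is a stop between vowels /i/ and /i/, so it spirantizes to the fricative [z]. /b/ is a stop between vowels /i/ and /u/, so it spirantizes to the fricative [v]. /d/ is a stop between vowels /u/ and /u/, so it spirantizes to the fricative [z]. /b/ is a stop between vowels /o/ and /a/, so it spirantizes to the fricative [v]. /kakidibudumdaobad/ → kaxizivuzumdaovad.
Rule 4 (nasal place assimilation): /m/ precedes the alveolar consonant /d/, so it assimilates in place to [n]. /kaxizivuzumdaovad/ → kaxizivuzundaovad.
Rule 5 (final devoicing): /d/ is a voiced stop in word-final position, so it devoices to [t]. /kaxizivuzundaovad/ → kaxizivuzundaovat.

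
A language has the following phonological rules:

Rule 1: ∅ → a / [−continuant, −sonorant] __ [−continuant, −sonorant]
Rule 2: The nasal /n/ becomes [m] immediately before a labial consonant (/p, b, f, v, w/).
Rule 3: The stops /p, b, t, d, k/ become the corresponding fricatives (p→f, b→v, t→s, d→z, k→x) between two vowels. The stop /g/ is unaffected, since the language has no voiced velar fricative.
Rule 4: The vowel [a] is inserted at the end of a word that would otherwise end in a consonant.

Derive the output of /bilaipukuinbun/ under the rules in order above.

bilaifuxuimbuna

Rule 1 (stop-cluster a-epenthesis): no segment meets the environment; /bilaipukuinbun/ is unchanged.
Rule 2 (nasal place assimilation): /n/ precedes the labial consonant /b/, so it assimilates in place to [m]. /bilaipukuinbun/ → bilaipukuimbun.
Rule 3 (intervocalic spirantization): /p/ is a stop between vowels /i/ and /u/, so it spirantizes to the fricative [f]. /k/ is a stop between vowels /u/ and /u/, so it spirantizes to the fricative [x]. /bilaipukuimbun/ → bilaifuxuimbun.
Rule 4 (final a-epenthesis): the form ends in the consonant /n/, so [a] is inserted word-finally. /bilaifuxuimbun/ → bilaifuxuimbuna.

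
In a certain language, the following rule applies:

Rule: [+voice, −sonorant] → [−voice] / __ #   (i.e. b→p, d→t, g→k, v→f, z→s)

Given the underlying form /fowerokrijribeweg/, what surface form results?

fowerokrijribewek

/g/ is a voiced obstruent in word-final position, so it devoices to [k].
Surface form: [fowerokrijribewek].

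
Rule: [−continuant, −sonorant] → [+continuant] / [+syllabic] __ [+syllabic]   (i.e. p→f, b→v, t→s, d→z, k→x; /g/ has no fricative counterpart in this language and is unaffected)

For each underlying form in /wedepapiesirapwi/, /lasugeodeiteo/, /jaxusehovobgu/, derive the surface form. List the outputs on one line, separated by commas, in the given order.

wezefafiesirapwi, lasugeozeiseo, jaxusehovobgu

/wedepapiesirapwi/: /d/ is a stop between vowels /e/ and /e/, so it spirantizes to the fricative [z]. /p/ is a stop between vowels /e/ and /a/, so it spirantizes to the fricative [f]. /p/ is a stop between vowels /a/ and /i/, so it spirantizes to the fricative [f]. → [wezefafiesirapwi].
/lasugeodeiteo/: /d/ is a stop between vowels /o/ and /e/, so it spirantizes to the fricative [z]. /t/ is a stop between vowels /i/ and /e/, so it spirantizes to the fricative [s]. → [lasugeozeiseo].
/jaxusehovobgu/: the rule's environment is not met; surfaces unchanged as [jaxusehovobgu].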